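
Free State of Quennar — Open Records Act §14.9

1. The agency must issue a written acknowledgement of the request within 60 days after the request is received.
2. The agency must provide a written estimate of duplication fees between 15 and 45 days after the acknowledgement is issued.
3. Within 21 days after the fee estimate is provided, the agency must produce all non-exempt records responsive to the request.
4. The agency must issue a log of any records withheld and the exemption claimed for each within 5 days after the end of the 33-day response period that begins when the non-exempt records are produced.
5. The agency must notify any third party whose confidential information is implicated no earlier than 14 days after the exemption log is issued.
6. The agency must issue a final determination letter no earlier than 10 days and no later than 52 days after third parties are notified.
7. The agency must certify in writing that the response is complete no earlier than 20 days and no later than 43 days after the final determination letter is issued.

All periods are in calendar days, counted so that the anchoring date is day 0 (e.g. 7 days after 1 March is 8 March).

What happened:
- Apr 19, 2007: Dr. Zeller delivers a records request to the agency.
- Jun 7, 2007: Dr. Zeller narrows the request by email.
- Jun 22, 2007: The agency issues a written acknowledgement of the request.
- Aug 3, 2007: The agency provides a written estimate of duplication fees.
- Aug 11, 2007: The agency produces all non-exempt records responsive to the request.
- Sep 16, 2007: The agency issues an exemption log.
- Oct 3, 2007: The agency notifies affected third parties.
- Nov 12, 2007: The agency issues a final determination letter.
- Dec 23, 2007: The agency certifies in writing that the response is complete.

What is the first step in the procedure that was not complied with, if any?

Step 1

Step 1: 60 days after Apr 19, 2007 (when the request is received) is Jun 18, 2007; done Jun 22, 2007 — 4 days late.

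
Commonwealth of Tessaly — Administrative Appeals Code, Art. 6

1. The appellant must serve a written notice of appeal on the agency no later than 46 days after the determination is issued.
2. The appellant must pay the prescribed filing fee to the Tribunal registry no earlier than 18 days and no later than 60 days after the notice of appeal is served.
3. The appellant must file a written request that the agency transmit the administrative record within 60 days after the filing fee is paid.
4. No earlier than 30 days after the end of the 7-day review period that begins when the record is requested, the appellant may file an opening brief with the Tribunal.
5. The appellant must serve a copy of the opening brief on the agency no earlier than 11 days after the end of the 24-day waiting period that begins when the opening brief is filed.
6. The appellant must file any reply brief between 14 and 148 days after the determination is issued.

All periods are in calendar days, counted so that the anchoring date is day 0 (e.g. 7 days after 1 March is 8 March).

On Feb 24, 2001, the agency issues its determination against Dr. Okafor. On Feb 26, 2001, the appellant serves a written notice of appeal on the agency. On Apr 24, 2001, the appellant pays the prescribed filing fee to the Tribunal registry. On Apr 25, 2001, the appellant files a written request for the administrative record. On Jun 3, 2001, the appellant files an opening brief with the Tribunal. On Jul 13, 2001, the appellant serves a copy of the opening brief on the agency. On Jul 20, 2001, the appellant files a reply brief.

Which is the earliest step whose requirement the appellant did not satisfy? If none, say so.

Step 1 — counting 46 days from Feb 24, 2001 (when the determination is issued) gives a deadline of Apr 11, 2001; Feb 26, 2001 is within that limit.
Step 2 — 18 and 60 days from Feb 26, 2001 (when the notice of appeal is served) are Mar 16, 2001 and Apr 27, 2001 respectively; Apr 24, 2001 falls inside that range.
Step 3 — counting 60 days from Apr 24, 2001 (when the filing fee is paid) gives a deadline of Jun 23, 2001; completed Apr 25, 2001, before the deadline.
Step 4 — must wait 30 days from May 2, 2001 (end of the 7-day review period, which began when the record is requested on Apr 25, 2001), so not before Jun 1, 2001; done Jun 3, 2001, after the minimum wait.
Step 5 — must wait 11 days from Jun 27, 2001 (end of the 24-day waiting period, which began when the opening brief is filed on Jun 3, 2001), so not before Jul 8, 2001; done Jul 13, 2001, after the minimum wait.
Step 6 — 14 and 148 days from Feb 24, 2001 (when the determination is issued) are Mar 10, 2001 and Jul 22, 2001 respectively; done Jul 20, 2001, which is between those dates.

None — every step was satisfied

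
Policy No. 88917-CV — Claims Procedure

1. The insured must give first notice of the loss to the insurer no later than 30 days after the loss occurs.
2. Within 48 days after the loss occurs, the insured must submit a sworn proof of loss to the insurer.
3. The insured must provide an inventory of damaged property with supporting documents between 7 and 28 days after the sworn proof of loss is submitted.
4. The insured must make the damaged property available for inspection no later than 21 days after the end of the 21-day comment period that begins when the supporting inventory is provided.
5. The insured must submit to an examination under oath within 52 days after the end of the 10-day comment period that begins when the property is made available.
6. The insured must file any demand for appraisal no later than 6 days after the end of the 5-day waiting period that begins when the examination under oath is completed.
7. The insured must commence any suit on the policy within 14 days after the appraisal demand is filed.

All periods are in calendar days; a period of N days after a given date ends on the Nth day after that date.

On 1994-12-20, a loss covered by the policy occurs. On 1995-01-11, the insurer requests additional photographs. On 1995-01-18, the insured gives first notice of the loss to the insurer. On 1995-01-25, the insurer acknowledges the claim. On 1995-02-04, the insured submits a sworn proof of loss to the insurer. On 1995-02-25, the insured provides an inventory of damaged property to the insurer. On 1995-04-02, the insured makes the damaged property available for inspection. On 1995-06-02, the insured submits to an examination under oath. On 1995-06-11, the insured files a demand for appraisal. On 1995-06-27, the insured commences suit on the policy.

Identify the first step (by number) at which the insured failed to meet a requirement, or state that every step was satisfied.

Step 7

Step 1 — counting 30 days from 1994-12-20 (when the loss occurs) gives a deadline of 1995-01-19; 1995-01-18 is within that limit.
Step 2 — counting 48 days from 1994-12-20 (when the loss occurs) gives a deadline of 1995-02-06; 1995-02-04 is within that limit.
Step 3 — 7 and 28 days from 1995-02-04 (when the sworn proof of loss is submitted) are 1995-02-11 and 1995-03-04 respectively; 1995-02-25 falls inside that range.
Step 4 — counting 21 days from 1995-03-18 (end of the 21-day comment period, which began when the supporting inventory is provided on 1995-02-25) gives a deadline of 1995-04-08; done 1995-04-02 — timely.
Step 5 — counting 52 days from 1995-04-12 (end of the 10-day comment period, which began when the property is made available on 1995-04-02) gives a deadline of 1995-06-03; 1995-06-02 is within that limit.
Step 6 — counting 6 days from 1995-06-07 (end of the 5-day waiting period, which began when the examination under oath is completed on 1995-06-02) gives a deadline of 1995-06-13; done 1995-06-11 — timely.
Step 7 — counting 14 days from 1995-06-11 (when the appraisal demand is filed) gives a deadline of 1995-06-25; not done until 1995-06-27, 2 days after the deadline.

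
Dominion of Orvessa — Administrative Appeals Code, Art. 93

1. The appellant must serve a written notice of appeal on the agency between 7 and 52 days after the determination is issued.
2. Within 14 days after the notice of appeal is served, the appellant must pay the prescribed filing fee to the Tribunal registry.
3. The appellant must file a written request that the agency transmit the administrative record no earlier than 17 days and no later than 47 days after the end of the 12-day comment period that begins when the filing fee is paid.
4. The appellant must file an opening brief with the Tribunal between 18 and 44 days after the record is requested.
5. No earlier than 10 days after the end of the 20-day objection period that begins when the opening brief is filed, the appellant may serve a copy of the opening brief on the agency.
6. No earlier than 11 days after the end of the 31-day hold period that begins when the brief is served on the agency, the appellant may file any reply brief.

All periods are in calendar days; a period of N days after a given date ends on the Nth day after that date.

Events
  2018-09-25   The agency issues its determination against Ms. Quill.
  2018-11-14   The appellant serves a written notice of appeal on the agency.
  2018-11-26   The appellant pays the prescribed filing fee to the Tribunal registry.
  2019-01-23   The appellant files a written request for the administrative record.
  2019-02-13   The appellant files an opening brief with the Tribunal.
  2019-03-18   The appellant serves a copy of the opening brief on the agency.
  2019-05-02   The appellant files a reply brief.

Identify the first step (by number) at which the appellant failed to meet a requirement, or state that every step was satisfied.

None — every step was satisfied

(1) the permitted window runs from 2018-09-25 + 7 = 2018-10-02 to 2018-09-25 + 52 = 2018-11-16; done 2018-11-14, which is between those dates.
(2) due by 2018-11-14 + 14 days = 2018-11-28; done 2018-11-26 — timely.
(3) the permitted window runs from 2018-12-08 + 17 = 2018-12-25 to 2018-12-08 + 47 = 2019-01-24; 2019-01-23 falls inside that range.
(4) the permitted window runs from 2019-01-23 + 18 = 2019-02-10 to 2019-01-23 + 44 = 2019-03-08; 2019-02-13 falls inside that range.
(5) permitted from 2019-03-05 + 10 days = 2019-03-15 onward; 2019-03-18 is on or after that date.
(6) permitted from 2019-04-18 + 11 days = 2019-04-29 onward; done 2019-05-02 — permitted.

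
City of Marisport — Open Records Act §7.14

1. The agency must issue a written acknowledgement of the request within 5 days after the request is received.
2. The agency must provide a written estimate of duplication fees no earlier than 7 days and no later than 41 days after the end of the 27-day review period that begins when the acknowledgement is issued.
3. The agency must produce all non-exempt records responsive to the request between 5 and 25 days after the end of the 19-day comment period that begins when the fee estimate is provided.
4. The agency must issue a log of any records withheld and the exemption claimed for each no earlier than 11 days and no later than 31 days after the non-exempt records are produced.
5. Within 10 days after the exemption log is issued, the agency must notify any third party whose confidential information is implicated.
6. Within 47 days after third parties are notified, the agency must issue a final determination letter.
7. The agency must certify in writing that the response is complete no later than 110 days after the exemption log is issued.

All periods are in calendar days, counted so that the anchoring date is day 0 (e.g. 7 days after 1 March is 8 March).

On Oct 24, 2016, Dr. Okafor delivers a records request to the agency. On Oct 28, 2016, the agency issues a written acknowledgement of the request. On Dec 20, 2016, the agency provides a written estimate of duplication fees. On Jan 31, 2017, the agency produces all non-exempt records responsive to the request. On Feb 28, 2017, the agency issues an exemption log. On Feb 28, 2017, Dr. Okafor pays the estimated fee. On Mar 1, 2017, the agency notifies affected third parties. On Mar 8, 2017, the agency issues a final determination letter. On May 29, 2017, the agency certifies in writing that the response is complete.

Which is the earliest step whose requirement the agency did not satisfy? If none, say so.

Step 1 — counting 5 days from Oct 24, 2016 (when the request is received) gives a deadline of Oct 29, 2016; completed Oct 28, 2016, before the deadline.
Step 2 — 7 and 41 days from Nov 24, 2016 (end of the 27-day review period, which began when the acknowledgement is issued on Oct 28, 2016) are Dec 1, 2016 and Jan 4, 2017 respectively; Dec 20, 2016 falls inside that range.
Step 3 — 5 and 25 days from Jan 8, 2017 (end of the 19-day comment period, which began when the fee estimate is provided on Dec 20, 2016) are Jan 13, 2017 and Feb 2, 2017 respectively; Jan 31, 2017 falls inside that range.
Step 4 — 11 and 31 days from Jan 31, 2017 (when the non-exempt records are produced) are Feb 11, 2017 and Mar 3, 2017 respectively; Feb 28, 2017 falls inside that range.
Step 5 — counting 10 days from Feb 28, 2017 (when the exemption log is issued) gives a deadline of Mar 10, 2017; Mar 1, 2017 is within that limit.
Step 6 — counting 47 days from Mar 1, 2017 (when third parties are notified) gives a deadline of Apr 17, 2017; Mar 8, 2017 is within that limit.
Step 7 — counting 110 days from Feb 28, 2017 (when the exemption log is issued) gives a deadline of Jun 18, 2017; done May 29, 2017 — timely.

None — every step was satisfied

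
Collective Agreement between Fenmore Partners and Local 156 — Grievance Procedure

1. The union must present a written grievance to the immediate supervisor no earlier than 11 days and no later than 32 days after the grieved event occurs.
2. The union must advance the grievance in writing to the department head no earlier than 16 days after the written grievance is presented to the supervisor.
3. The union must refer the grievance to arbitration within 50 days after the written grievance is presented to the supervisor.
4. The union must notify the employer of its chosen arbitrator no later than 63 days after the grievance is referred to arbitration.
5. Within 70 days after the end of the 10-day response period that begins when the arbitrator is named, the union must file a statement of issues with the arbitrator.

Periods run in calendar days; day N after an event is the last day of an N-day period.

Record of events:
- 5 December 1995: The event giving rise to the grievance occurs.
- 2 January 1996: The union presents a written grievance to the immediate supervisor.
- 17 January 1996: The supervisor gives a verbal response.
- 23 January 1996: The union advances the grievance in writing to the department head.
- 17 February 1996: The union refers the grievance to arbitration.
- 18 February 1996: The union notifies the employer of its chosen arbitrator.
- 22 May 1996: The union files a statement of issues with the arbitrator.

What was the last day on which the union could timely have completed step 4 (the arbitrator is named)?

Step 4 runs from 17 February 1996, when the grievance is referred to arbitration. 63 days after 17 February 1996 is 20 April 1996.

20 April 1996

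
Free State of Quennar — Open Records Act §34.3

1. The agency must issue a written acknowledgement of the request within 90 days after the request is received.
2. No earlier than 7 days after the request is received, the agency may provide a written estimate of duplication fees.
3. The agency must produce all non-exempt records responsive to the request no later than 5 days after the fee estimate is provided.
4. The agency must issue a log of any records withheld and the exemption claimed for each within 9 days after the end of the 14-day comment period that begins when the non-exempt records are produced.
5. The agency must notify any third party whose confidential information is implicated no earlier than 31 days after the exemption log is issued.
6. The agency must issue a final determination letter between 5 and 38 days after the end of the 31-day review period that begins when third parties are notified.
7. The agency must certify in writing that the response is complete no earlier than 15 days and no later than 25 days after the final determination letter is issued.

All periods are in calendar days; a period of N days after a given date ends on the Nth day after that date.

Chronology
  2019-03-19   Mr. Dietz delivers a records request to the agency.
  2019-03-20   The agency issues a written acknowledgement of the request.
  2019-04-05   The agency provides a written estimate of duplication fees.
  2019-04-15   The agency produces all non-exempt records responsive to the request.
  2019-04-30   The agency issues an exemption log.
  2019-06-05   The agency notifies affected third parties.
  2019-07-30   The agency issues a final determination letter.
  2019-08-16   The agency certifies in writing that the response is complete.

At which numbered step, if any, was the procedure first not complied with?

Step 3

Step 1: 90 days after 2019-03-19 (when the request is received) is 2019-06-17; completed 2019-03-20, before the deadline.
Step 2: the earliest permitted date is 7 days after 2019-03-19 (when the request is received), i.e. 2019-03-26; done 2019-04-05 — permitted.
Step 3: 5 days after 2019-04-05 (when the fee estimate is provided) is 2019-04-10; 2019-04-15 misses that deadline by 5 days.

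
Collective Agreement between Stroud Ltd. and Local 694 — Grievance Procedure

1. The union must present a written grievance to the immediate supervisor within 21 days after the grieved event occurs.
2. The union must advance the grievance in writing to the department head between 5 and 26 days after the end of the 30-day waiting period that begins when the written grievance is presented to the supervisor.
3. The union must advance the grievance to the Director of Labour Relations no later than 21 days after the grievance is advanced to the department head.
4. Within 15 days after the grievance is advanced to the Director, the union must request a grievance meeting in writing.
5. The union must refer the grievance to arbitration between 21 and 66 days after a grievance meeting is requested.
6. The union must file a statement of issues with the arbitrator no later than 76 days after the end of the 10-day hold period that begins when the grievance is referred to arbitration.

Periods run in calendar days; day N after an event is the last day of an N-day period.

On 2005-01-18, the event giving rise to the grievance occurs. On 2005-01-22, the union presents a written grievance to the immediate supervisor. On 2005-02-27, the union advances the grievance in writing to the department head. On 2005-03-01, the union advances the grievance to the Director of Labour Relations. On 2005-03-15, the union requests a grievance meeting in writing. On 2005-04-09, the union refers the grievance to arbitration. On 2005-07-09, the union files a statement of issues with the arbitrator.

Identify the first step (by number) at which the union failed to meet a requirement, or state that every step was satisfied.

Step 6

(1) due by 2005-01-18 + 21 days = 2005-02-08; 2005-01-22 is within that limit.
(2) the permitted window runs from 2005-02-21 + 5 = 2005-02-26 to 2005-02-21 + 26 = 2005-03-19; done 2005-02-27, which is between those dates.
(3) due by 2005-02-27 + 21 days = 2005-03-20; completed 2005-03-01, before the deadline.
(4) due by 2005-03-01 + 15 days = 2005-03-16; done 2005-03-15 — timely.
(5) the permitted window runs from 2005-03-15 + 21 = 2005-04-05 to 2005-03-15 + 66 = 2005-05-20; done 2005-04-09, which is between those dates.
(6) due by 2005-04-19 + 76 days = 2005-07-04; 2005-07-09 misses that deadline by 5 days.
No need to go further; step 6 was not satisfied.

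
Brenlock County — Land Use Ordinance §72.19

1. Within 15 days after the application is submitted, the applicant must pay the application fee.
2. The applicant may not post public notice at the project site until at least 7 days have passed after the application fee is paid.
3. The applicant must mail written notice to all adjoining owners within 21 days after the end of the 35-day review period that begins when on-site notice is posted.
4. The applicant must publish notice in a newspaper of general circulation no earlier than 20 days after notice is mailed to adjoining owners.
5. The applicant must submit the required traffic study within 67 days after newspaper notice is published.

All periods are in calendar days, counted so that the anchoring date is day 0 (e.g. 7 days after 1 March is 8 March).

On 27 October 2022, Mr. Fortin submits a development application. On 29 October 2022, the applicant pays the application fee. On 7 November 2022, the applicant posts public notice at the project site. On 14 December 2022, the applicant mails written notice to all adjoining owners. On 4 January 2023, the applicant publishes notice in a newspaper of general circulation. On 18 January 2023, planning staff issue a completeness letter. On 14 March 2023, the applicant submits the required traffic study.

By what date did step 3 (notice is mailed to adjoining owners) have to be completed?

2 January 2023

On-site notice is posted on 7 November 2022; the 35-day review period therefore ends 12 December 2022, and step 3 runs from that date. 21 days after 12 December 2022 is 2 January 2023.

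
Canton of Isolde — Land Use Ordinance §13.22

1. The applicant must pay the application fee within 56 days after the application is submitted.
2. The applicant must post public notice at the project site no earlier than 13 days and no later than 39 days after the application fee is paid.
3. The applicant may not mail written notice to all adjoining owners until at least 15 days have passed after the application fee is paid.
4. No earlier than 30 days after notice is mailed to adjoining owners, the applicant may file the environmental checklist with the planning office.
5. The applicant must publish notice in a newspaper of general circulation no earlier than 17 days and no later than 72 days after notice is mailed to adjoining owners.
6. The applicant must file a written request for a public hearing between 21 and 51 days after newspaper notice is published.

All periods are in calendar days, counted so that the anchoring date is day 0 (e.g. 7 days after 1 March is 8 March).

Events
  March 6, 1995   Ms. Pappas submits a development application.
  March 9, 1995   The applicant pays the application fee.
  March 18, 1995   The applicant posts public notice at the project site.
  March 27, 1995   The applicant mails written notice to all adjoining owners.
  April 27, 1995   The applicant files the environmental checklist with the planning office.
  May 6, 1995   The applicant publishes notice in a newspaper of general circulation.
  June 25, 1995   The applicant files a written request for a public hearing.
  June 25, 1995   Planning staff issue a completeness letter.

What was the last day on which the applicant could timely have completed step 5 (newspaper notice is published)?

Step 5 runs from March 27, 1995, when notice is mailed to adjoining owners. The window is 17–72 days after March 27, 1995; it closes on June 7, 1995.

June 7, 1995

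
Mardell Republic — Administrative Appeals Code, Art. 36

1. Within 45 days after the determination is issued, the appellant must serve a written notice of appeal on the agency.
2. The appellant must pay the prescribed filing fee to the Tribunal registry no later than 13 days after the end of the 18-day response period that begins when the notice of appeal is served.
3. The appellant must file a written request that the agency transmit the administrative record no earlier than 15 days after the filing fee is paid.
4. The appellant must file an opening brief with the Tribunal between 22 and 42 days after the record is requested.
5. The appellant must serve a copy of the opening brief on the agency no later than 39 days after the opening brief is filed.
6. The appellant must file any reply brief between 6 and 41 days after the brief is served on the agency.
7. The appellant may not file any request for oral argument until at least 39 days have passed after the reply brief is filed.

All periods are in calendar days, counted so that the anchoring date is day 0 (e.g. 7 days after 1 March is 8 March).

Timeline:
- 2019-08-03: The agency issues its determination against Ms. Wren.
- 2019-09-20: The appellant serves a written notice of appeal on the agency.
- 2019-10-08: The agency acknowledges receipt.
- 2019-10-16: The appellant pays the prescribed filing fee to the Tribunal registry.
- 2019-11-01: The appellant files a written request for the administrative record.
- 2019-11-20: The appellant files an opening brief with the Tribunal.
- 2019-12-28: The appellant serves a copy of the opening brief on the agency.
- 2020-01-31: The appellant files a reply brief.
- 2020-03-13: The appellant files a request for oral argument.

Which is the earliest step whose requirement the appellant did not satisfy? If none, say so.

Step 1

(1) due by 2019-08-03 + 45 days = 2019-09-17; 2019-09-20 misses that deadline by 3 days.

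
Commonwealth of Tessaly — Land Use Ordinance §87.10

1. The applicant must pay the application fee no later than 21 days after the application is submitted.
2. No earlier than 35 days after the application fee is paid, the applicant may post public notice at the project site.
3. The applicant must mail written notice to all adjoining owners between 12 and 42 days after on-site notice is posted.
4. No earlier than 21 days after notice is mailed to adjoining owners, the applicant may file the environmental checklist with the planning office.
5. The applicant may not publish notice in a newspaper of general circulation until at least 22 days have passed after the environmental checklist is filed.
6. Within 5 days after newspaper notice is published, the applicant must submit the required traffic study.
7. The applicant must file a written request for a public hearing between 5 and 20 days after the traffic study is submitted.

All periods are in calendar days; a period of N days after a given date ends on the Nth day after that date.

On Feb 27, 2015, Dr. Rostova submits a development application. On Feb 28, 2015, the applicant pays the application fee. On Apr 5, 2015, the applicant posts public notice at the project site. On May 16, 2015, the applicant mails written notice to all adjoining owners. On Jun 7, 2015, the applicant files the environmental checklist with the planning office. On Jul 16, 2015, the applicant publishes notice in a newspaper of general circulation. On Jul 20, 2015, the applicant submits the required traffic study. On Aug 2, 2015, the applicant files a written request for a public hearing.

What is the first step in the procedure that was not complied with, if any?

None — every step was satisfied

Step 1 — counting 21 days from Feb 27, 2015 (when the application is submitted) gives a deadline of Mar 20, 2015; Feb 28, 2015 is within that limit.
Step 2 — must wait 35 days from Feb 28, 2015 (when the application fee is paid), so not before Apr 4, 2015; done Apr 5, 2015 — permitted.
Step 3 — 12 and 42 days from Apr 5, 2015 (when on-site notice is posted) are Apr 17, 2015 and May 17, 2015 respectively; done May 16, 2015 — within the window.
Step 4 — must wait 21 days from May 16, 2015 (when notice is mailed to adjoining owners), so not before Jun 6, 2015; Jun 7, 2015 is on or after that date.
Step 5 — must wait 22 days from Jun 7, 2015 (when the environmental checklist is filed), so not before Jun 29, 2015; Jul 16, 2015 is on or after that date.
Step 6 — counting 5 days from Jul 16, 2015 (when newspaper notice is published) gives a deadline of Jul 21, 2015; Jul 20, 2015 is within that limit.
Step 7 — 5 and 20 days from Jul 20, 2015 (when the traffic study is submitted) are Jul 25, 2015 and Aug 9, 2015 respectively; done Aug 2, 2015, which is between those dates.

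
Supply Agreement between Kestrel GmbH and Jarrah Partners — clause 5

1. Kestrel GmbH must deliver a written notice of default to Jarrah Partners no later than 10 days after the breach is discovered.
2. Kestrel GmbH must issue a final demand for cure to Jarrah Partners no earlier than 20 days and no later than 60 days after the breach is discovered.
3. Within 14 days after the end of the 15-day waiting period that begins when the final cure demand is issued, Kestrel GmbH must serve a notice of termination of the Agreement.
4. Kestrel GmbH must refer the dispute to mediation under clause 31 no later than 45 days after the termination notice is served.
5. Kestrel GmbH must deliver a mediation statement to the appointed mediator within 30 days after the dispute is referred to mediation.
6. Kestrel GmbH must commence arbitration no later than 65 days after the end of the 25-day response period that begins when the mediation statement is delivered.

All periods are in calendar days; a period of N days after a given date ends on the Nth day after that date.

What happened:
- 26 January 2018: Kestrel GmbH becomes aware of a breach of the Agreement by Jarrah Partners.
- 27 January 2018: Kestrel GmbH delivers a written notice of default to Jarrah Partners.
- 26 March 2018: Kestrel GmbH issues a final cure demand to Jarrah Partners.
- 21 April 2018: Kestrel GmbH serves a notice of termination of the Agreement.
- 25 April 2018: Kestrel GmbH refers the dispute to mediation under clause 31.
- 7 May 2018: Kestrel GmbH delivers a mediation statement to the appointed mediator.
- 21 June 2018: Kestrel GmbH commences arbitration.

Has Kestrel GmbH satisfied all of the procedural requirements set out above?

Step 1 — counting 10 days from 26 January 2018 (when the breach is discovered) gives a deadline of 5 February 2018; done 27 January 2018 — timely.
Step 2 — 20 and 60 days from 26 January 2018 (when the breach is discovered) are 15 February 2018 and 27 March 2018 respectively; done 26 March 2018, which is between those dates.
Step 3 — counting 14 days from 10 April 2018 (end of the 15-day waiting period, which began when the final cure demand is issued on 26 March 2018) gives a deadline of 24 April 2018; 21 April 2018 is within that limit.
Step 4 — counting 45 days from 21 April 2018 (when the termination notice is served) gives a deadline of 5 June 2018; done 25 April 2018 — timely.
Step 5 — counting 30 days from 25 April 2018 (when the dispute is referred to mediation) gives a deadline of 25 May 2018; done 7 May 2018 — timely.
Step 6 — counting 65 days from 1 June 2018 (end of the 25-day response period, which began when the mediation statement is delivered on 7 May 2018) gives a deadline of 5 August 2018; completed 21 June 2018, before the deadline.

Yes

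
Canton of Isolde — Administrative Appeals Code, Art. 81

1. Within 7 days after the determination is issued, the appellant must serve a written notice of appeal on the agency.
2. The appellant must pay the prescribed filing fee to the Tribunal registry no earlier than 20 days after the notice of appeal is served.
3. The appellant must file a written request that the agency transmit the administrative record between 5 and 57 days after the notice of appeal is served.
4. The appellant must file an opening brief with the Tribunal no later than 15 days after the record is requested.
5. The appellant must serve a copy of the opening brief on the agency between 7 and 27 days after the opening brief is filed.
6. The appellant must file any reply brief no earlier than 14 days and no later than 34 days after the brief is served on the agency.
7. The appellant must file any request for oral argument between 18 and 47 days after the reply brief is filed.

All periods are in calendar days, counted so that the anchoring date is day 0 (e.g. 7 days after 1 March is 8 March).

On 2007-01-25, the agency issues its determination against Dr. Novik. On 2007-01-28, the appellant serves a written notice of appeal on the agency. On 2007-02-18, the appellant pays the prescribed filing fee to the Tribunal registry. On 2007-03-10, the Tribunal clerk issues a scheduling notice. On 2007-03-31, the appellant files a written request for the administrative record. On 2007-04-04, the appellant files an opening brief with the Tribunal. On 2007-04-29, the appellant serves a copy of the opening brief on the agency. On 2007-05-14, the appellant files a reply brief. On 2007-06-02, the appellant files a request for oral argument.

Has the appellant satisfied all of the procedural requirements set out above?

Step 1 — counting 7 days from 2007-01-25 (when the determination is issued) gives a deadline of 2007-02-01; 2007-01-28 is within that limit.
Step 2 — must wait 20 days from 2007-01-28 (when the notice of appeal is served), so not before 2007-02-17; 2007-02-18 is on or after that date.
Step 3 — 5 and 57 days from 2007-01-28 (when the notice of appeal is served) are 2007-02-02 and 2007-03-26 respectively; done 2007-03-31 — 5 days after the window closed.
Later steps need not be reached.

No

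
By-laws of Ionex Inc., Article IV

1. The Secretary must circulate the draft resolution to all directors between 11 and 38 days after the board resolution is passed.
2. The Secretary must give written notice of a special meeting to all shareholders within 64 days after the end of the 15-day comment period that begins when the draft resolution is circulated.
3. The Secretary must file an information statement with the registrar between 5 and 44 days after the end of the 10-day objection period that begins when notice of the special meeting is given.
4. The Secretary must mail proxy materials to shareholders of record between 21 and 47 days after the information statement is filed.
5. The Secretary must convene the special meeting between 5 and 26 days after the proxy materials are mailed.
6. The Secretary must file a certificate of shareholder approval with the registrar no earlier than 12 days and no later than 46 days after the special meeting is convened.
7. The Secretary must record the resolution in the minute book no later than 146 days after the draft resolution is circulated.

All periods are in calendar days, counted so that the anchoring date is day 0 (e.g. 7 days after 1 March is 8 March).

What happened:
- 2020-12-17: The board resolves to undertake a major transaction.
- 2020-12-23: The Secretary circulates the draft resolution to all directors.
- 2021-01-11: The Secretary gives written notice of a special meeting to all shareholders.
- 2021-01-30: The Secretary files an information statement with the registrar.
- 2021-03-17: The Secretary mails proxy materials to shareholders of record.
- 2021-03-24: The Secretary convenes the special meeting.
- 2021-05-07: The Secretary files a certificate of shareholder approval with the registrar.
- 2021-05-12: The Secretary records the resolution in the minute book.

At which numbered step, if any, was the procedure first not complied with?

Step 1 — 11 and 38 days from 2020-12-17 (when the board resolution is passed) are 2020-12-28 and 2021-01-24 respectively; 2020-12-23 is 5 days too early.
That is the first point of non-compliance.

Step 1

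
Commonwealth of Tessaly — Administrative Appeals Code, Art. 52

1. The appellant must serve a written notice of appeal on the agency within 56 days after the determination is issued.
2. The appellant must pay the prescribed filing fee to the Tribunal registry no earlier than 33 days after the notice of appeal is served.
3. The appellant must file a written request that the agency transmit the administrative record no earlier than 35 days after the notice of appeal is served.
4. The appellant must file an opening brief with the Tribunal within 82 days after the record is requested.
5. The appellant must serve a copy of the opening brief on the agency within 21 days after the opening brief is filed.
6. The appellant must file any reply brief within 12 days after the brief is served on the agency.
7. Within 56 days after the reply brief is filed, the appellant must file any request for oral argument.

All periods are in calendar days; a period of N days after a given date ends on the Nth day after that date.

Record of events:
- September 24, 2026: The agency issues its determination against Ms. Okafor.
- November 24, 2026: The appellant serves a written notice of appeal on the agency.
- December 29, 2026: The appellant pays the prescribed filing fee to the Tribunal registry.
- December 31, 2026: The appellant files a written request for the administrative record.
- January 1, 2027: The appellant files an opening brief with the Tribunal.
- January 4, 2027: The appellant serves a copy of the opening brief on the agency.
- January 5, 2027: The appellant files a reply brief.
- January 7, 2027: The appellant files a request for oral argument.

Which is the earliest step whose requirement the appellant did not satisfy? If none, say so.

Step 1

Step 1: 56 days after September 24, 2026 (when the determination is issued) is November 19, 2026; done November 24, 2026 — 5 days late.
No need to go further; step 1 was not satisfied.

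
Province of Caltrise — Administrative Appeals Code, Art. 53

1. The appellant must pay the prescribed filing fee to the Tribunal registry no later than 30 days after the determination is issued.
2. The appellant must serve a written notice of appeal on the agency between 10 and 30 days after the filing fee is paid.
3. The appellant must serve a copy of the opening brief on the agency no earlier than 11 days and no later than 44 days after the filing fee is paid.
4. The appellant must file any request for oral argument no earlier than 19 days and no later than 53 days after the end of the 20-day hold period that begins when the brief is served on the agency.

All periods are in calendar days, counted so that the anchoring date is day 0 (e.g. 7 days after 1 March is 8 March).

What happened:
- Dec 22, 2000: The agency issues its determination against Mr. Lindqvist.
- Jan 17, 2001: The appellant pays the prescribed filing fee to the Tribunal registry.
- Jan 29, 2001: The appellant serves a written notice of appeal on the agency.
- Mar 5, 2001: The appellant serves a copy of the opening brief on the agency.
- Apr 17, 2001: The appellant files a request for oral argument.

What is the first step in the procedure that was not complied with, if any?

Step 1: 30 days after Dec 22, 2000 (when the determination is issued) is Jan 21, 2001; done Jan 17, 2001 — timely.
Step 2: the window is 10–30 days after Jan 17, 2001 (when the filing fee is paid), so Jan 27, 2001 through Feb 16, 2001; done Jan 29, 2001, which is between those dates.
Step 3: the window is 11–44 days after Jan 17, 2001 (when the filing fee is paid), so Jan 28, 2001 through Mar 2, 2001; done Mar 5, 2001 — 3 days after the window closed.

Step 3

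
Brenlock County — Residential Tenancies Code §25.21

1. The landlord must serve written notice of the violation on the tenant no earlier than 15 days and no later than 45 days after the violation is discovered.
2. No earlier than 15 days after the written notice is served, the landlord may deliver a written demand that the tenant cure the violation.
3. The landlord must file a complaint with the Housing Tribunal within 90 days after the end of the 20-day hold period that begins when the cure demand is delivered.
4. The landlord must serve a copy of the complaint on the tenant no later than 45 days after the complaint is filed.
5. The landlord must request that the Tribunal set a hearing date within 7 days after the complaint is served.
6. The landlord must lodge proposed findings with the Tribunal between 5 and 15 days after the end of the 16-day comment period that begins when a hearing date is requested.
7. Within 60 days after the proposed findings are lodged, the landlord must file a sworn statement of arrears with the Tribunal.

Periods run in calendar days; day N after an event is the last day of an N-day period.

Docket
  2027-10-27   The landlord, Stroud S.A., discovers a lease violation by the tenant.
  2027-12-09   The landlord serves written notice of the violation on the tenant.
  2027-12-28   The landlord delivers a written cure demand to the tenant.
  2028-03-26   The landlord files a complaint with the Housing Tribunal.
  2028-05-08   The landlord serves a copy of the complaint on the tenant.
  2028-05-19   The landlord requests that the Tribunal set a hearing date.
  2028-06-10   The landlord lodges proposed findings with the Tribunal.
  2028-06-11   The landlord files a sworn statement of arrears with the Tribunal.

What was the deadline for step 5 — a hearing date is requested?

2028-05-15

Step 5 runs from 2028-05-08, when the complaint is served. 7 days after 2028-05-08 is 2028-05-15.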